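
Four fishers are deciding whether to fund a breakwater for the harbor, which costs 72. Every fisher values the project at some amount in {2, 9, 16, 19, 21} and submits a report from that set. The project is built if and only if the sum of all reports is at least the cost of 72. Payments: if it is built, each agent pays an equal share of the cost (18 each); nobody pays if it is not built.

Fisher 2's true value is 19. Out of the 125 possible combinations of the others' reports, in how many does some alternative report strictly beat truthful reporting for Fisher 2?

6

Others report (9, 21, 21): truth gives 0; report 21 gives 1 > 0. Violating.
Others report (16, 16, 19): truth gives 0; report 21 gives 1 > 0. Violating.
Others report (16, 19, 16): truth gives 0; report 21 gives 1 > 0. Violating.
Others report (19, 16, 16): truth gives 0; report 21 gives 1 > 0. Violating.
Others report (2, 2, 2): truth gives 0; no alternative beats it.
Others report (2, 2, 9): truth gives 0; no alternative beats it.
(Checking all 125 profiles: 6 have a profitable deviation, 119 do not.)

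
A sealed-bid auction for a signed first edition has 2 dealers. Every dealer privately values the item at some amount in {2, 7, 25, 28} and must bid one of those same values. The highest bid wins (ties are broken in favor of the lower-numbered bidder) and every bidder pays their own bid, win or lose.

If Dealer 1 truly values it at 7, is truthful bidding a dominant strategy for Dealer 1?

Consider the case where Dealer 2 bids 2.
Truthful bid 7: wins, pays 7, utility 7 - 7 = 0.
Bid 2 instead: wins, pays 2, utility 7 - 2 = 5.
Since 5 > 0, bidding 2 is strictly better here, so truthful bidding is not dominant.

No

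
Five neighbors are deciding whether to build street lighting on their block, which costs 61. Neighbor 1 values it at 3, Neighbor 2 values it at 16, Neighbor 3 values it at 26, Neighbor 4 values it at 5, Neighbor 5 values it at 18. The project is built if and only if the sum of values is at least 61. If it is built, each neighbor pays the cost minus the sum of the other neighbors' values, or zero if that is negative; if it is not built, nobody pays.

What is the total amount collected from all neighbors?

Total value 68 ≥ cost 61, so it is built.
Neighbor 1: others sum to 65; max(0, 61 - 65) = 0.
Neighbor 2: others sum to 52; max(0, 61 - 52) = 9.
Neighbor 3: others sum to 42; max(0, 61 - 42) = 19.
Neighbor 4: others sum to 63; max(0, 61 - 63) = 0.
Neighbor 5: others sum to 50; max(0, 61 - 50) = 11.
Total collected = 0 + 9 + 19 + 0 + 11 = 39.

39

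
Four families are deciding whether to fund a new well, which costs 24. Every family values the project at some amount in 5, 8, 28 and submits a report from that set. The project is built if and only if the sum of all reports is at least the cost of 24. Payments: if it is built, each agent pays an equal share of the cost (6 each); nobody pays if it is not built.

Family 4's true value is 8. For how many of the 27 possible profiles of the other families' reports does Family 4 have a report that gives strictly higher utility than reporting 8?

Others report (5, 5, 5): truth gives 0; report 28 gives 2 > 0. Violating.
Others report (5, 5, 8): truth gives 2; no alternative beats it.
Others report (5, 5, 28): truth gives 2; no alternative beats it.
(Checking all 27 profiles: 1 has a profitable deviation, 26 do not.)

1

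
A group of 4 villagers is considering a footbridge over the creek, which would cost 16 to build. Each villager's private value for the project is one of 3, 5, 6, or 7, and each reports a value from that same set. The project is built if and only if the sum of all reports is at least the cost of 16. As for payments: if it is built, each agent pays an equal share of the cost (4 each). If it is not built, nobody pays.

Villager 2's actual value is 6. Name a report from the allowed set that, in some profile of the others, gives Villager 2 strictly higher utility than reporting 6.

Suppose Villager 1 reports 3, Villager 3 reports 3 and Villager 4 reports 3.
Report 6: project not built, utility 0.
Report 7: project built, pays 4, utility 6 - 4 = 2.
So reporting 7 beats truth here (2 > 0).

7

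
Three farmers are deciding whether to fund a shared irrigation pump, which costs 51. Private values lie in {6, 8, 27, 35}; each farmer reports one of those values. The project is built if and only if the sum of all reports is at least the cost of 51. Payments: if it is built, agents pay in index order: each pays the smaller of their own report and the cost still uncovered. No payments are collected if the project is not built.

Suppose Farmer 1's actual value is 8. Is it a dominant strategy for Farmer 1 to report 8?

No

Consider the case where Farmer 2 reports 27 and Farmer 3 reports 27.
Truthful report 8: project built, pays 8, utility 8 - 8 = 0.
Report 6 instead: project built, pays 6, utility 8 - 6 = 2.
Since 2 > 0, reporting 6 is strictly better here, so truthful reporting is not dominant.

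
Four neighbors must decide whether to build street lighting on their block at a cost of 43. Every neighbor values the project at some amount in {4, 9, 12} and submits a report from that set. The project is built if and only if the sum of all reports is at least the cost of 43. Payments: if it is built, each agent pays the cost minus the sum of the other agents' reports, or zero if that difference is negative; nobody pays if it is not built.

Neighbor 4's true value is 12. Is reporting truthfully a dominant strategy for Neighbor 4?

Check each profile of the others' reports and compare truth against every alternative report.
Others report (9, 12, 12): truth gives 2, best alternative gives 0.
Others report (12, 9, 12): truth gives 2, best alternative gives 0.
Others report (12, 12, 9): truth gives 2, best alternative gives 0.
Others report (12, 12, 12): truth gives 5, best alternative gives 5.
Others report (4, 4, 4): truth gives 0, best alternative gives 0.
Others report (4, 4, 9): truth gives 0, best alternative gives 0.
(Remaining 21 profiles checked similarly; truth is weakly best in each.)
In every case the truthful report is at least as good as any alternative, so it is a dominant strategy.

Yes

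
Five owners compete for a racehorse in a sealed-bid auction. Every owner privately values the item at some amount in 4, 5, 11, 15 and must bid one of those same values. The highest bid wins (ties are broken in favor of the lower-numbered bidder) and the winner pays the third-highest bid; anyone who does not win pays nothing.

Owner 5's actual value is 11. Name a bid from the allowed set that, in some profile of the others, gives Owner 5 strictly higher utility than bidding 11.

Suppose Owner 1 bids 4, Owner 2 bids 4, Owner 3 bids 4 and Owner 4 bids 11.
Bid 11: loses, pays 0, utility 0.
Bid 15: wins, pays 4, utility 11 - 4 = 7.
So bidding 15 beats truth here (7 > 0).

15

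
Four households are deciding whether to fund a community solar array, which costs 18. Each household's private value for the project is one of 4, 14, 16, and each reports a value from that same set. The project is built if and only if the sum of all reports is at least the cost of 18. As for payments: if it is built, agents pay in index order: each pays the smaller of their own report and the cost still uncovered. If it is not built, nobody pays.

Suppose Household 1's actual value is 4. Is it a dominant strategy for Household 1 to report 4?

Yes

Check each profile of the others' reports and compare truth against every alternative report.
Others report (4, 4, 4): truth gives 0, best alternative gives -10.
Others report (4, 4, 14): truth gives 0, best alternative gives -10.
Others report (4, 4, 16): truth gives 0, best alternative gives -10.
Others report (4, 14, 4): truth gives 0, best alternative gives -10.
Others report (4, 14, 14): truth gives 0, best alternative gives -10.
Others report (4, 14, 16): truth gives 0, best alternative gives -10.
(Remaining 21 profiles checked similarly; truth is weakly best in each.)
In every case the truthful report is at least as good as any alternative, so it is a dominant strategy.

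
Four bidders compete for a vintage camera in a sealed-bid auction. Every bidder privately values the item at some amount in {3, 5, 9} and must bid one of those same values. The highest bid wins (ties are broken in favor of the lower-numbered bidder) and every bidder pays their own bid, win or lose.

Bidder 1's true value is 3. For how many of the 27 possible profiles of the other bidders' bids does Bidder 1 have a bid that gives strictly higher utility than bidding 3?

Others bid (3, 3, 5): truth gives -3; bid 5 gives -2 > -3. Violating.
Others bid (3, 5, 3): truth gives -3; bid 5 gives -2 > -3. Violating.
Others bid (3, 5, 5): truth gives -3; bid 5 gives -2 > -3. Violating.
Others bid (5, 3, 3): truth gives -3; bid 5 gives -2 > -3. Violating.
Others bid (3, 3, 3): truth gives 0; no alternative beats it.
Others bid (3, 3, 9): truth gives -3; no alternative beats it.
(Checking all 27 profiles: 7 have a profitable deviation, 20 do not.)

7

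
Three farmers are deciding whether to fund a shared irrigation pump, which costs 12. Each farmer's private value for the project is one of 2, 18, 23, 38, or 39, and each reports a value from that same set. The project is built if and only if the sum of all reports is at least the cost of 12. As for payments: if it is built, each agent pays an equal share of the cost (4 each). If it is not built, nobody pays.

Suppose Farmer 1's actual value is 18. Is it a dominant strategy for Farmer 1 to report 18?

Yes

Check each profile of the others' reports and compare truth against every alternative report.
Others report (2, 2): truth gives 14, best alternative gives 14.
Others report (2, 18): truth gives 14, best alternative gives 14.
Others report (2, 23): truth gives 14, best alternative gives 14.
Others report (2, 38): truth gives 14, best alternative gives 14.
Others report (2, 39): truth gives 14, best alternative gives 14.
Others report (18, 2): truth gives 14, best alternative gives 14.
(Remaining 19 profiles checked similarly; truth is weakly best in each.)
In every case the truthful report is at least as good as any alternative, so it is a dominant strategy.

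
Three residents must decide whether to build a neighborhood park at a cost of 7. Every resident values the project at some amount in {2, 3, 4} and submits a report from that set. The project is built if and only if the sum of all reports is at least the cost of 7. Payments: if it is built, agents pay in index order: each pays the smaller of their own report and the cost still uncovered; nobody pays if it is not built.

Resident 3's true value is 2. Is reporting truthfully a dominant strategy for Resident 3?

Check each profile of the others' reports and compare truth against every alternative report.
Others report (2, 2): truth gives 0, best alternative gives -1.
Others report (3, 4): truth gives 2, best alternative gives 2.
Others report (4, 3): truth gives 2, best alternative gives 2.
Others report (4, 4): truth gives 2, best alternative gives 2.
Others report (2, 4): truth gives 1, best alternative gives 1.
Others report (3, 3): truth gives 1, best alternative gives 1.
(Remaining 3 profiles checked similarly; truth is weakly best in each.)
In every case the truthful report is at least as good as any alternative, so it is a dominant strategy.

Yes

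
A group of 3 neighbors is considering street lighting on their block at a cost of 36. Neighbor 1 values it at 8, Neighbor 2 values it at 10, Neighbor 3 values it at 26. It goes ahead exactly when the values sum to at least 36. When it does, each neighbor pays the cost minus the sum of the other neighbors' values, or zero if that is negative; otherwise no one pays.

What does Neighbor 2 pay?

2

Total value 44 ≥ cost 36, so the project is built.
The other neighbors' values sum to 34.
Cost minus that sum is 36 - 34 = 2.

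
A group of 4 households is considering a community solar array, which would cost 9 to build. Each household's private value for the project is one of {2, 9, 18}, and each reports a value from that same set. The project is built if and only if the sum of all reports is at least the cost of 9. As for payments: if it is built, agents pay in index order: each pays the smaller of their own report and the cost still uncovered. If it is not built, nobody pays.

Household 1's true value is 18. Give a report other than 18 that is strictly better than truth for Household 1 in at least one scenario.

2

Suppose Household 2 reports 2, Household 3 reports 2 and Household 4 reports 9.
Report 18: project built, pays 9, utility 18 - 9 = 9.
Report 2: project built, pays 2, utility 18 - 2 = 16.
So reporting 2 beats truth here (16 > 9).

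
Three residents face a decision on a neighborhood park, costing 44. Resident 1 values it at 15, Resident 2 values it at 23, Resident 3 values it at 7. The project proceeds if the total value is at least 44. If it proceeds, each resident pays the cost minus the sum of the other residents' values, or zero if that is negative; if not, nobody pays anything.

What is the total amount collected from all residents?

Total value 45 ≥ cost 44, so it is built.
Resident 1: others sum to 30; max(0, 44 - 30) = 14.
Resident 2: others sum to 22; max(0, 44 - 22) = 22.
Resident 3: others sum to 38; max(0, 44 - 38) = 6.
Total collected = 14 + 22 + 6 = 42.

42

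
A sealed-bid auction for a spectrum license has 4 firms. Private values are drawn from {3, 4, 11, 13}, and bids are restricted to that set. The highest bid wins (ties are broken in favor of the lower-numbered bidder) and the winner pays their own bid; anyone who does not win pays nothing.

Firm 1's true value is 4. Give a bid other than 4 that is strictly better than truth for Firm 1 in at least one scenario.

Suppose Firm 2 bids 3, Firm 3 bids 3 and Firm 4 bids 3.
Bid 4: wins, pays 4, utility 4 - 4 = 0.
Bid 3: wins, pays 3, utility 4 - 3 = 1.
So bidding 3 beats truth here (1 > 0).

3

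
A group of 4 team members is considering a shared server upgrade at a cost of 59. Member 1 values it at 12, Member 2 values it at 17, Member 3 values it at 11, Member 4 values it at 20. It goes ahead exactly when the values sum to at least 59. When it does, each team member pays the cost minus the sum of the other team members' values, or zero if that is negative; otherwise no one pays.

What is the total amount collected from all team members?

56

Total value 60 ≥ cost 59, so it is built.
Member 1: others sum to 48; max(0, 59 - 48) = 11.
Member 2: others sum to 43; max(0, 59 - 43) = 16.
Member 3: others sum to 49; max(0, 59 - 49) = 10.
Member 4: others sum to 40; max(0, 59 - 40) = 19.
Total collected = 11 + 16 + 10 + 19 = 56.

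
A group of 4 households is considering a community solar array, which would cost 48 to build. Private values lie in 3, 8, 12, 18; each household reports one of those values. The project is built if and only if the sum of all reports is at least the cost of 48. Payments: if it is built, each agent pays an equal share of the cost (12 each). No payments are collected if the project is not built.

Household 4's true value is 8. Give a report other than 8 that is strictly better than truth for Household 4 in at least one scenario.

Suppose Household 1 reports 8, Household 2 reports 18 and Household 3 reports 18.
Report 8: project built, pays 12, utility 8 - 12 = -4.
Report 3: project not built, utility 0.
So reporting 3 beats truth here (0 > -4).

3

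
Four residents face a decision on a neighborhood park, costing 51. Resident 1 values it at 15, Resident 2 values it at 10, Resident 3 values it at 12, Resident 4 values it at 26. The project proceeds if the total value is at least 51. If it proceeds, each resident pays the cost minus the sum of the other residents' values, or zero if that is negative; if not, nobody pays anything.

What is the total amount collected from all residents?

17

Total value 63 ≥ cost 51, so it is built.
Resident 1: others sum to 48; max(0, 51 - 48) = 3.
Resident 2: others sum to 53; max(0, 51 - 53) = 0.
Resident 3: others sum to 51; max(0, 51 - 51) = 0.
Resident 4: others sum to 37; max(0, 51 - 37) = 14.
Total collected = 3 + 0 + 0 + 14 = 17.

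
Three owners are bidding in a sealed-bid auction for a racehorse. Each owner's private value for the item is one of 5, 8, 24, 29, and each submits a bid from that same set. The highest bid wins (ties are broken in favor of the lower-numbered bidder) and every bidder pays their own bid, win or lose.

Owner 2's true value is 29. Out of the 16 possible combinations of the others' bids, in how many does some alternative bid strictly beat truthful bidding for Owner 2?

10

Others bid (5, 5): truth gives 0; bid 8 gives 21 > 0. Violating.
Others bid (5, 8): truth gives 0; bid 8 gives 21 > 0. Violating.
Others bid (5, 24): truth gives 0; bid 24 gives 5 > 0. Violating.
Others bid (8, 5): truth gives 0; bid 24 gives 5 > 0. Violating.
Others bid (5, 29): truth gives 0; no alternative beats it.
Others bid (8, 29): truth gives 0; no alternative beats it.
(Checking all 16 profiles: 10 have a profitable deviation, 6 do not.)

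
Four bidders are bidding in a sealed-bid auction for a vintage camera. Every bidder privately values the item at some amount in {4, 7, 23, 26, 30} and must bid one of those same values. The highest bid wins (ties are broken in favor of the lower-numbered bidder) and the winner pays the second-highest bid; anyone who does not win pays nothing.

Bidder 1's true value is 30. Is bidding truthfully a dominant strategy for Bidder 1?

Yes

Check each profile of the others' bids and compare truth against every alternative bid.
Others bid (4, 4, 4): truth gives 26, best alternative gives 26.
Others bid (4, 4, 7): truth gives 23, best alternative gives 23.
Others bid (4, 7, 4): truth gives 23, best alternative gives 23.
Others bid (4, 7, 7): truth gives 23, best alternative gives 23.
Others bid (7, 4, 4): truth gives 23, best alternative gives 23.
Others bid (7, 4, 7): truth gives 23, best alternative gives 23.
(Remaining 119 profiles checked similarly; truth is weakly best in each.)
In every case the truthful bid is at least as good as any alternative, so it is a dominant strategy.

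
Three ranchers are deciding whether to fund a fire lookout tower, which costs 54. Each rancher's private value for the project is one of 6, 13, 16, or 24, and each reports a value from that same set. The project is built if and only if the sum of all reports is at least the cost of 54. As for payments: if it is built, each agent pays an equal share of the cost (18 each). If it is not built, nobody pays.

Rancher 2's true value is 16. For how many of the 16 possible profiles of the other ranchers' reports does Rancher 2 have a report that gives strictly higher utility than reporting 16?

Others report (16, 24): truth gives -2; report 6 gives 0 > -2. Violating.
Others report (24, 16): truth gives -2; report 6 gives 0 > -2. Violating.
Others report (6, 6): truth gives 0; no alternative beats it.
Others report (6, 13): truth gives 0; no alternative beats it.
(Checking all 16 profiles: 2 have a profitable deviation, 14 do not.)

2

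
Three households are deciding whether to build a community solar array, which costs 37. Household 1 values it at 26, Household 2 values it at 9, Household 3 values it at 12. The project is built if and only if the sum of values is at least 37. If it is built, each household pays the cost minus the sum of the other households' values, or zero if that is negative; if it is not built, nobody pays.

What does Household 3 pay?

Total value 47 ≥ cost 37, so the project is built.
The other households' values sum to 35.
Cost minus that sum is 37 - 35 = 2.

2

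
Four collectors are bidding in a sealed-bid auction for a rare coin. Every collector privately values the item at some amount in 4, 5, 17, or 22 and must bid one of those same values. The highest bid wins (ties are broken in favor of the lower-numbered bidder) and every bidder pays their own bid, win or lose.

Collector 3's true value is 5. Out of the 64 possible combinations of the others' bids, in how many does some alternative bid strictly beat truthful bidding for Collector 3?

Others bid (4, 4, 17): truth gives -5; bid 4 gives -4 > -5. Violating.
Others bid (4, 4, 22): truth gives -5; bid 4 gives -4 > -5. Violating.
Others bid (4, 5, 4): truth gives -5; bid 4 gives -4 > -5. Violating.
Others bid (4, 5, 5): truth gives -5; bid 4 gives -4 > -5. Violating.
Others bid (4, 4, 4): truth gives 0; no alternative beats it.
Others bid (4, 4, 5): truth gives 0; no alternative beats it.
(Checking all 64 profiles: 62 have a profitable deviation, 2 do not.)

62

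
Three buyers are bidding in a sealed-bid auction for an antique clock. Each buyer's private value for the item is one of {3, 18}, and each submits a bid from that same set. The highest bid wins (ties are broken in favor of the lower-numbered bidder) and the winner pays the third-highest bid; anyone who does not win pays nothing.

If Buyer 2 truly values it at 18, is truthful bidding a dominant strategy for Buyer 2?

Yes

Check each profile of the others' bids and compare truth against every alternative bid.
Others bid (3, 3): truth gives 15, best alternative gives 0.
Others bid (3, 18): truth gives 15, best alternative gives 0.
Others bid (18, 3): truth gives 0, best alternative gives 0.
Others bid (18, 18): truth gives 0, best alternative gives 0.
In every case the truthful bid is at least as good as any alternative, so it is a dominant strategy.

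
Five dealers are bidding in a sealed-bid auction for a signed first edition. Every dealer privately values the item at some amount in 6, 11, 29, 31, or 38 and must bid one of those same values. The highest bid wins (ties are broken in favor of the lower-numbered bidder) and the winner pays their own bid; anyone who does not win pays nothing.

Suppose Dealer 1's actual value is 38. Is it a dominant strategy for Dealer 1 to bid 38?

Consider the case where Dealer 2 bids 6, Dealer 3 bids 6, Dealer 4 bids 6 and Dealer 5 bids 6.
Truthful bid 38: wins, pays 38, utility 38 - 38 = 0.
Bid 6 instead: wins, pays 6, utility 38 - 6 = 32.
Since 32 > 0, bidding 6 is strictly better here, so truthful bidding is not dominant.

No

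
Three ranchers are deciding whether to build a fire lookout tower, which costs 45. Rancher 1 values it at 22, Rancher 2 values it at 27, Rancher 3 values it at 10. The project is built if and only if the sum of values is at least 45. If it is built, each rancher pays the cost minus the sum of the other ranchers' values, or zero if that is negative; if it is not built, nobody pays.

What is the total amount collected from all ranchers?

Total value 59 ≥ cost 45, so it is built.
Rancher 1: others sum to 37; max(0, 45 - 37) = 8.
Rancher 2: others sum to 32; max(0, 45 - 32) = 13.
Rancher 3: others sum to 49; max(0, 45 - 49) = 0.
Total collected = 8 + 13 + 0 = 21.

21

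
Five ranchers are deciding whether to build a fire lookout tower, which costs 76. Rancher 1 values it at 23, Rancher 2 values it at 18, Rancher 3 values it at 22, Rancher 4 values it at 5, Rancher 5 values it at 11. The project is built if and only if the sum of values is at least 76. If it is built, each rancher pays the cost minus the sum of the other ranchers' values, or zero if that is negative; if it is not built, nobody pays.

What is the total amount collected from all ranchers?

Total value 79 ≥ cost 76, so it is built.
Rancher 1: others sum to 56; max(0, 76 - 56) = 20.
Rancher 2: others sum to 61; max(0, 76 - 61) = 15.
Rancher 3: others sum to 57; max(0, 76 - 57) = 19.
Rancher 4: others sum to 74; max(0, 76 - 74) = 2.
Rancher 5: others sum to 68; max(0, 76 - 68) = 8.
Total collected = 20 + 15 + 19 + 2 + 8 = 64.

64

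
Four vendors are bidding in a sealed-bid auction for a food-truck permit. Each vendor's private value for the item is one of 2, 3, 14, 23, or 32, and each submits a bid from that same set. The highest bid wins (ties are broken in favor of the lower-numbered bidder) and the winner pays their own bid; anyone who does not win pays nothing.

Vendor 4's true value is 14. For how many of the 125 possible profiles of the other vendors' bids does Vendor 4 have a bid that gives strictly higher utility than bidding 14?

1

Others bid (2, 2, 2): truth gives 0; bid 3 gives 11 > 0. Violating.
Others bid (2, 2, 3): truth gives 0; no alternative beats it.
Others bid (2, 2, 14): truth gives 0; no alternative beats it.
(Checking all 125 profiles: 1 has a profitable deviation, 124 do not.)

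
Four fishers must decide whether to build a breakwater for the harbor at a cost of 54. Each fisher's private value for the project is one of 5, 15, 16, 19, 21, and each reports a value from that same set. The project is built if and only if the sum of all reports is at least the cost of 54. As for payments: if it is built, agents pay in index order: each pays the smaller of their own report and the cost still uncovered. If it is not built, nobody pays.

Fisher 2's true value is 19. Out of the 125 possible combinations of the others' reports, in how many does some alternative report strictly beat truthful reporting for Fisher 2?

100

Others report (5, 15, 19): truth gives 0; report 15 gives 4 > 0. Violating.
Others report (5, 15, 21): truth gives 0; report 15 gives 4 > 0. Violating.
Others report (5, 16, 19): truth gives 0; report 15 gives 4 > 0. Violating.
Others report (5, 16, 21): truth gives 0; report 15 gives 4 > 0. Violating.
Others report (5, 5, 5): truth gives 0; no alternative beats it.
Others report (5, 5, 15): truth gives 0; no alternative beats it.
(Checking all 125 profiles: 100 have a profitable deviation, 25 do not.)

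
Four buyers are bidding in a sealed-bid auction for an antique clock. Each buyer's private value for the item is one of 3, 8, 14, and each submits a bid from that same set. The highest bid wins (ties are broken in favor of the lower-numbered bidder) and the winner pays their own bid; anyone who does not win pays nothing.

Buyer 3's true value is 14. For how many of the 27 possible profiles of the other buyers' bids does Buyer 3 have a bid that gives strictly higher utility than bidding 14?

Others bid (3, 3, 3): truth gives 0; bid 8 gives 6 > 0. Violating.
Others bid (3, 3, 8): truth gives 0; bid 8 gives 6 > 0. Violating.
Others bid (3, 3, 14): truth gives 0; no alternative beats it.
Others bid (3, 8, 3): truth gives 0; no alternative beats it.
(Checking all 27 profiles: 2 have a profitable deviation, 25 do not.)

2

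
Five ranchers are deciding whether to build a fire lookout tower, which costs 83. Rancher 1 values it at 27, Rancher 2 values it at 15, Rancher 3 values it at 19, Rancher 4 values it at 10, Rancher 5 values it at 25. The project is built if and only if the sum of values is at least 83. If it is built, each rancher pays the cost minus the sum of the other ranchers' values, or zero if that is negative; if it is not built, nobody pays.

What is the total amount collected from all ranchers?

34

Total value 96 ≥ cost 83, so it is built.
Rancher 1: others sum to 69; max(0, 83 - 69) = 14.
Rancher 2: others sum to 81; max(0, 83 - 81) = 2.
Rancher 3: others sum to 77; max(0, 83 - 77) = 6.
Rancher 4: others sum to 86; max(0, 83 - 86) = 0.
Rancher 5: others sum to 71; max(0, 83 - 71) = 12.
Total collected = 14 + 2 + 6 + 0 + 12 = 34.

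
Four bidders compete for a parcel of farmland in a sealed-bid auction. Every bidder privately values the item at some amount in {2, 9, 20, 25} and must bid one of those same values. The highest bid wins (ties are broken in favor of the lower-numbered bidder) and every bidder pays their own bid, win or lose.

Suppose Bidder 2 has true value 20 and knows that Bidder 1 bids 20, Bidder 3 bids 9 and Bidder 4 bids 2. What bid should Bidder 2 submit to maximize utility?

Bid 2: loses but pays 2, utility -2.
Bid 9: loses but pays 9, utility -9.
Bid 20: loses but pays 20, utility -20.
Bid 25: wins, pays 25, utility 20 - 25 = -5.
The best choice is 2 with utility -2.

2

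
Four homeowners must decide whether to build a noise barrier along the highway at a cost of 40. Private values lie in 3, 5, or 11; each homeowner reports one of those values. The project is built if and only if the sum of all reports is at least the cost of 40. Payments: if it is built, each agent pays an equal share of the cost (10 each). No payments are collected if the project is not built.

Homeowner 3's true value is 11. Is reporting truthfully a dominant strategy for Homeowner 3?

Check each profile of the others' reports and compare truth against every alternative report.
Others report (11, 11, 11): truth gives 1, best alternative gives 0.
Others report (3, 3, 3): truth gives 0, best alternative gives 0.
Others report (3, 3, 5): truth gives 0, best alternative gives 0.
Others report (3, 3, 11): truth gives 0, best alternative gives 0.
Others report (3, 5, 3): truth gives 0, best alternative gives 0.
Others report (3, 5, 5): truth gives 0, best alternative gives 0.
(Remaining 21 profiles checked similarly; truth is weakly best in each.)
In every case the truthful report is at least as good as any alternative, so it is a dominant strategy.

Yes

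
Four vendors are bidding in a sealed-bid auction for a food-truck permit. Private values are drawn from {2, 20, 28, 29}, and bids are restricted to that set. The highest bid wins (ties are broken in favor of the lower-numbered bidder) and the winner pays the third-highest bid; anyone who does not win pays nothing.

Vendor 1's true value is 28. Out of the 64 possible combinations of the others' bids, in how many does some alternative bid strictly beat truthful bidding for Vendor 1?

Others bid (2, 2, 29): truth gives 0; bid 29 gives 26 > 0. Violating.
Others bid (2, 20, 29): truth gives 0; bid 29 gives 8 > 0. Violating.
Others bid (2, 29, 2): truth gives 0; bid 29 gives 26 > 0. Violating.
Others bid (2, 29, 20): truth gives 0; bid 29 gives 8 > 0. Violating.
Others bid (2, 2, 2): truth gives 26; no alternative beats it.
Others bid (2, 2, 20): truth gives 26; no alternative beats it.
(Checking all 64 profiles: 12 have a profitable deviation, 52 do not.)

12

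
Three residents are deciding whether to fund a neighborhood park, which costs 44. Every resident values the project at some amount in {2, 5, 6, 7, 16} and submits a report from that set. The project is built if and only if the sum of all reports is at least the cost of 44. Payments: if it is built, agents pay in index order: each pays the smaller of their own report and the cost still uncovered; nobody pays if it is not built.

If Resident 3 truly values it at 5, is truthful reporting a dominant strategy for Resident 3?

Check each profile of the others' reports and compare truth against every alternative report.
Others report (2, 2): truth gives 0, best alternative gives 0.
Others report (2, 5): truth gives 0, best alternative gives 0.
Others report (2, 6): truth gives 0, best alternative gives 0.
Others report (2, 7): truth gives 0, best alternative gives 0.
Others report (2, 16): truth gives 0, best alternative gives 0.
Others report (5, 2): truth gives 0, best alternative gives 0.
(Remaining 19 profiles checked similarly; truth is weakly best in each.)
In every case the truthful report is at least as good as any alternative, so it is a dominant strategy.

Yes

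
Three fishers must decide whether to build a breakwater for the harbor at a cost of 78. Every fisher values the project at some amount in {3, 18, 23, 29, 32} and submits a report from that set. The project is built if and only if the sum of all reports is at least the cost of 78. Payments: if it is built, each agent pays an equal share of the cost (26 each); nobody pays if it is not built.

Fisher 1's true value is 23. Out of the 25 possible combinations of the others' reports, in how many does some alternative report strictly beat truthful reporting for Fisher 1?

Others report (23, 32): truth gives -3; report 3 gives 0 > -3. Violating.
Others report (29, 29): truth gives -3; report 3 gives 0 > -3. Violating.
Others report (29, 32): truth gives -3; report 3 gives 0 > -3. Violating.
Others report (32, 23): truth gives -3; report 3 gives 0 > -3. Violating.
Others report (3, 3): truth gives 0; no alternative beats it.
Others report (3, 18): truth gives 0; no alternative beats it.
(Checking all 25 profiles: 6 have a profitable deviation, 19 do not.)

6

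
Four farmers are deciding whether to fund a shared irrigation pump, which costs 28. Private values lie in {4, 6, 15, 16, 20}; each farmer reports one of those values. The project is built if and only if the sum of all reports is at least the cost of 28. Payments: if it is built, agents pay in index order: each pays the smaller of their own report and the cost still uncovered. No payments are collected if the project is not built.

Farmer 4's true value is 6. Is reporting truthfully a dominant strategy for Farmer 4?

Check each profile of the others' reports and compare truth against every alternative report.
Others report (4, 4, 20): truth gives 6, best alternative gives 6.
Others report (4, 6, 20): truth gives 6, best alternative gives 6.
Others report (4, 15, 15): truth gives 6, best alternative gives 6.
Others report (4, 15, 16): truth gives 6, best alternative gives 6.
Others report (4, 15, 20): truth gives 6, best alternative gives 6.
Others report (4, 16, 15): truth gives 6, best alternative gives 6.
(Remaining 119 profiles checked similarly; truth is weakly best in each.)
In every case the truthful report is at least as good as any alternative, so it is a dominant strategy.

Yes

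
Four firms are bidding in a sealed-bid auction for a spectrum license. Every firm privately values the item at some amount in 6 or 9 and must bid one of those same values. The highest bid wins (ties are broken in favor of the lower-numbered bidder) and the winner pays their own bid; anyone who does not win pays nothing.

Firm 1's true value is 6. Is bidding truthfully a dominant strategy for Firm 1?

Check each profile of the others' bids and compare truth against every alternative bid.
Others bid (6, 6, 6): truth gives 0, best alternative gives -3.
Others bid (6, 6, 9): truth gives 0, best alternative gives -3.
Others bid (6, 9, 6): truth gives 0, best alternative gives -3.
Others bid (6, 9, 9): truth gives 0, best alternative gives -3.
Others bid (9, 6, 6): truth gives 0, best alternative gives -3.
Others bid (9, 6, 9): truth gives 0, best alternative gives -3.
(Remaining 2 profiles checked similarly; truth is weakly best in each.)
In every case the truthful bid is at least as good as any alternative, so it is a dominant strategy.

Yes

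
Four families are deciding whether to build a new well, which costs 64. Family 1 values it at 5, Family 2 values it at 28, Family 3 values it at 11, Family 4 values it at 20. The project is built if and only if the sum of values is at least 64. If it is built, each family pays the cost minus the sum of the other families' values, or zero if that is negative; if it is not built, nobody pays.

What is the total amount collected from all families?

64

Total value 64 ≥ cost 64, so it is built.
Family 1: others sum to 59; max(0, 64 - 59) = 5.
Family 2: others sum to 36; max(0, 64 - 36) = 28.
Family 3: others sum to 53; max(0, 64 - 53) = 11.
Family 4: others sum to 44; max(0, 64 - 44) = 20.
Total collected = 5 + 28 + 11 + 20 = 64.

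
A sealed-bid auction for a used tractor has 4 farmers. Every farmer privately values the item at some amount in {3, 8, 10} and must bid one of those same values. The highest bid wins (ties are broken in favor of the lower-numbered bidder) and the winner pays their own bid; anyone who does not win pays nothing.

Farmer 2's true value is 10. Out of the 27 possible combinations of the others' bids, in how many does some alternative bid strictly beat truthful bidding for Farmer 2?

Others bid (3, 3, 3): truth gives 0; bid 8 gives 2 > 0. Violating.
Others bid (3, 3, 8): truth gives 0; bid 8 gives 2 > 0. Violating.
Others bid (3, 8, 3): truth gives 0; bid 8 gives 2 > 0. Violating.
Others bid (3, 8, 8): truth gives 0; bid 8 gives 2 > 0. Violating.
Others bid (3, 3, 10): truth gives 0; no alternative beats it.
Others bid (3, 8, 10): truth gives 0; no alternative beats it.
(Checking all 27 profiles: 4 have a profitable deviation, 23 do not.)

4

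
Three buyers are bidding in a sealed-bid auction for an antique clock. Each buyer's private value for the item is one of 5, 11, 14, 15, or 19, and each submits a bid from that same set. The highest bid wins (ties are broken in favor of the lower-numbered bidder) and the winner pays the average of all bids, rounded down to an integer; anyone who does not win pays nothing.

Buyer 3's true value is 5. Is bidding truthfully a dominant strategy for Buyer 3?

Check each profile of the others' bids and compare truth against every alternative bid.
Others bid (5, 5): truth gives 0, best alternative gives -2.
Others bid (5, 11): truth gives 0, best alternative gives 0.
Others bid (5, 14): truth gives 0, best alternative gives 0.
Others bid (5, 15): truth gives 0, best alternative gives 0.
Others bid (5, 19): truth gives 0, best alternative gives 0.
Others bid (11, 5): truth gives 0, best alternative gives 0.
(Remaining 19 profiles checked similarly; truth is weakly best in each.)
In every case the truthful bid is at least as good as any alternative, so it is a dominant strategy.

Yes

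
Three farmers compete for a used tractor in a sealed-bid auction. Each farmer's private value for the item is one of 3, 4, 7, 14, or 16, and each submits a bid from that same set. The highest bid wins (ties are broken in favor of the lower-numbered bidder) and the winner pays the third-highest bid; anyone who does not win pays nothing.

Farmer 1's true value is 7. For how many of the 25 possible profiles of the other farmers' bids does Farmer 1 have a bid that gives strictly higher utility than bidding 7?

8

Others bid (3, 14): truth gives 0; bid 14 gives 4 > 0. Violating.
Others bid (3, 16): truth gives 0; bid 16 gives 4 > 0. Violating.
Others bid (4, 14): truth gives 0; bid 14 gives 3 > 0. Violating.
Others bid (4, 16): truth gives 0; bid 16 gives 3 > 0. Violating.
Others bid (3, 3): truth gives 4; no alternative beats it.
Others bid (3, 4): truth gives 4; no alternative beats it.
(Checking all 25 profiles: 8 have a profitable deviation, 17 do not.)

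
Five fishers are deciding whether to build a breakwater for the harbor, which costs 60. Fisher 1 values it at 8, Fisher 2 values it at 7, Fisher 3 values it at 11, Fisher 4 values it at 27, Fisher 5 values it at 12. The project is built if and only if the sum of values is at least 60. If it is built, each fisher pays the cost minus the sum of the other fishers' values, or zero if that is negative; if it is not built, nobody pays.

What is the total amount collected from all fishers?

40

Total value 65 ≥ cost 60, so it is built.
Fisher 1: others sum to 57; max(0, 60 - 57) = 3.
Fisher 2: others sum to 58; max(0, 60 - 58) = 2.
Fisher 3: others sum to 54; max(0, 60 - 54) = 6.
Fisher 4: others sum to 38; max(0, 60 - 38) = 22.
Fisher 5: others sum to 53; max(0, 60 - 53) = 7.
Total collected = 3 + 2 + 6 + 22 + 7 = 40.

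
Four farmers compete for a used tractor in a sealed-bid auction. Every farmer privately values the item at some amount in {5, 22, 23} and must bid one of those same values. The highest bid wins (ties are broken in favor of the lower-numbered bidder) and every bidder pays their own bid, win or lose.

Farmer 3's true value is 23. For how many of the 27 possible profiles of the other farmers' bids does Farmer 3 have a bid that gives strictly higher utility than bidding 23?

17

Others bid (5, 5, 5): truth gives 0; bid 22 gives 1 > 0. Violating.
Others bid (5, 5, 22): truth gives 0; bid 22 gives 1 > 0. Violating.
Others bid (5, 23, 5): truth gives -23; bid 5 gives -5 > -23. Violating.
Others bid (5, 23, 22): truth gives -23; bid 5 gives -5 > -23. Violating.
Others bid (5, 5, 23): truth gives 0; no alternative beats it.
Others bid (5, 22, 5): truth gives 0; no alternative beats it.
(Checking all 27 profiles: 17 have a profitable deviation, 10 do not.)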